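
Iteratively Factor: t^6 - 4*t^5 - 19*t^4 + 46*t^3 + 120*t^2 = (t + 2)*(t^5 - 6*t^4 - 7*t^3 + 60*t^2) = (t - 4)*(t + 2)*(t^4 - 2*t^3 - 15*t^2) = (t - 5)*(t - 4)*(t + 2)*(t^3 + 3*t^2) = t*(t - 5)*(t - 4)*(t + 2)*(t^2 + 3*t) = t^2*(t - 5)*(t - 4)*(t + 2)*(t + 3)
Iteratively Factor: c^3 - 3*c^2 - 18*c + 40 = (c + 4)*(c^2 - 7*c + 10) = (c - 5)*(c + 4)*(c - 2)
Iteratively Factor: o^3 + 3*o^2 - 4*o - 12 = (o - 2)*(o^2 + 5*o + 6) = (o - 2)*(o + 3)*(o + 2)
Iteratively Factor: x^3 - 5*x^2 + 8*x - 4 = (x - 2)*(x^2 - 3*x + 2) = (x - 2)*(x - 1)*(x - 2)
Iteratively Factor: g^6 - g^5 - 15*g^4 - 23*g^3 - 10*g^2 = (g + 1)*(g^5 - 2*g^4 - 13*g^3 - 10*g^2) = (g + 1)^2*(g^4 - 3*g^3 - 10*g^2) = (g - 5)*(g + 1)^2*(g^3 + 2*g^2) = (g - 5)*(g + 1)^2*(g + 2)*(g^2) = g*(g - 5)*(g + 1)^2*(g + 2)*(g)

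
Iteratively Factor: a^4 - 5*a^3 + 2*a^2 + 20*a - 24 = (a + 2)*(a^3 - 7*a^2 + 16*a - 12) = (a - 2)*(a + 2)*(a^2 - 5*a + 6) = (a - 2)^2*(a + 2)*(a - 3)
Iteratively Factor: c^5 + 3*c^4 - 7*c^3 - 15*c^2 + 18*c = (c + 3)*(c^4 - 7*c^2 + 6*c) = c*(c + 3)*(c^3 - 7*c + 6) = c*(c - 2)*(c + 3)*(c^2 + 2*c - 3) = c*(c - 2)*(c + 3)^2*(c - 1)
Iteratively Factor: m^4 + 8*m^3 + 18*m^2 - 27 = (m + 3)*(m^3 + 5*m^2 + 3*m - 9) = (m + 3)^2*(m^2 + 2*m - 3) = (m + 3)^3*(m - 1)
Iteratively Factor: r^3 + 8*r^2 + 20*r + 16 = (r + 4)*(r^2 + 4*r + 4) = (r + 2)*(r + 4)*(r + 2)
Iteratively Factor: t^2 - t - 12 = (t + 3)*(t - 4)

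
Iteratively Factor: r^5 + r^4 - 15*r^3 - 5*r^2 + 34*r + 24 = (r + 1)*(r^4 - 15*r^2 + 10*r + 24) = (r + 1)*(r + 4)*(r^3 - 4*r^2 + r + 6) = (r - 3)*(r + 1)*(r + 4)*(r^2 - r - 2) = (r - 3)*(r - 2)*(r + 1)*(r + 4)*(r + 1)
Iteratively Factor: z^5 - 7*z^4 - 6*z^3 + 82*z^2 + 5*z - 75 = (z + 1)*(z^4 - 8*z^3 + 2*z^2 + 80*z - 75) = (z - 1)*(z + 1)*(z^3 - 7*z^2 - 5*z + 75) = (z - 5)*(z - 1)*(z + 1)*(z^2 - 2*z - 15) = (z - 5)*(z - 1)*(z + 1)*(z + 3)*(z - 5)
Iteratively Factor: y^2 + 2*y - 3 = (y + 3)*(y - 1)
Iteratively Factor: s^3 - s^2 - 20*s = (s)*(s^2 - s - 20) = s*(s - 5)*(s + 4)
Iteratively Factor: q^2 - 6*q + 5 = (q - 5)*(q - 1)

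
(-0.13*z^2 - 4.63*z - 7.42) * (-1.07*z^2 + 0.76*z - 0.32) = 0.1391*z^4 + 4.8553*z^3 + 4.4622*z^2 - 4.1576*z + 2.3744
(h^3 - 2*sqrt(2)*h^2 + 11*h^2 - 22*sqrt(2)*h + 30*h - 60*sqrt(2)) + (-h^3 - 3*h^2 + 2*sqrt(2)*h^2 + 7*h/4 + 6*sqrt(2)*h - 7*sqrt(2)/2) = 8*h^2 - 16*sqrt(2)*h + 127*h/4 - 127*sqrt(2)/2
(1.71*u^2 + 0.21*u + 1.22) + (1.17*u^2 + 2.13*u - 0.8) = 2.88*u^2 + 2.34*u + 0.42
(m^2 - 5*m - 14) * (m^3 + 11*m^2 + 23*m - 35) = m^5 + 6*m^4 - 46*m^3 - 304*m^2 - 147*m + 490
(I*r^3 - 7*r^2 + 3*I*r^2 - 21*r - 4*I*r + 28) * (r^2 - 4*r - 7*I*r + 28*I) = I*r^5 - I*r^4 + 33*I*r^3 - 33*I*r^2 - 784*I*r + 784*I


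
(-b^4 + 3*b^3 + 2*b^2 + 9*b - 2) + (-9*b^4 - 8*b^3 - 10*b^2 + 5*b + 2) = -10*b^4 - 5*b^3 - 8*b^2 + 14*b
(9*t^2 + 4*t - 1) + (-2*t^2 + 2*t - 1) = 7*t^2 + 6*t - 2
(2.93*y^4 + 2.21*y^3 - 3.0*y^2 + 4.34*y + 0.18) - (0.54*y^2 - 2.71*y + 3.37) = 2.93*y^4 + 2.21*y^3 - 3.54*y^2 + 7.05*y - 3.19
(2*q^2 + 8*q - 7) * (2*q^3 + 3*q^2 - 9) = 4*q^5 + 22*q^4 + 10*q^3 - 39*q^2 - 72*q + 63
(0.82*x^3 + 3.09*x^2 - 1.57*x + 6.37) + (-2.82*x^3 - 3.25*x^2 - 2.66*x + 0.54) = -2.0*x^3 - 0.16*x^2 - 4.23*x + 6.91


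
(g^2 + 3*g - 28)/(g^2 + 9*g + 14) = (g - 4)/(g + 2)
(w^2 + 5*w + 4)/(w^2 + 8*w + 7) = (w + 4)/(w + 7)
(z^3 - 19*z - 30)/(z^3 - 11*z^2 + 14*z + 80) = (z + 3)/(z - 8)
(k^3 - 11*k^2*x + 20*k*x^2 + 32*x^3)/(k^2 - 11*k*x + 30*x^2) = (k^3 - 11*k^2*x + 20*k*x^2 + 32*x^3)/(k^2 - 11*k*x + 30*x^2)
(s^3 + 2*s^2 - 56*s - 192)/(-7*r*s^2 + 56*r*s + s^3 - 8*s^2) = (-s^2 - 10*s - 24)/(s*(7*r - s))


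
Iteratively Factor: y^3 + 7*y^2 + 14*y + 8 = (y + 2)*(y^2 + 5*y + 4) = (y + 1)*(y + 2)*(y + 4)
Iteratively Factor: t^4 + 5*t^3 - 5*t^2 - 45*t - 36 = (t + 3)*(t^3 + 2*t^2 - 11*t - 12) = (t + 3)*(t + 4)*(t^2 - 2*t - 3) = (t + 1)*(t + 3)*(t + 4)*(t - 3)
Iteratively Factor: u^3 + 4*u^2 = (u + 4)*(u^2) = u*(u + 4)*(u)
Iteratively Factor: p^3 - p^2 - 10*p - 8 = (p + 2)*(p^2 - 3*p - 4) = (p - 4)*(p + 2)*(p + 1)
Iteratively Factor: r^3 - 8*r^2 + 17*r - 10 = (r - 5)*(r^2 - 3*r + 2) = (r - 5)*(r - 2)*(r - 1)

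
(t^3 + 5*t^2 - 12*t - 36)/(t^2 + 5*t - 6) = (t^2 - t - 6)/(t - 1)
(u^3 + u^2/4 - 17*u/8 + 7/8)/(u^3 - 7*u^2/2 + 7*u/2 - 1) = (u + 7/4)/(u - 2)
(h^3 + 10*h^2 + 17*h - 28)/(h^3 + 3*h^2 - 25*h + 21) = (h + 4)/(h - 3)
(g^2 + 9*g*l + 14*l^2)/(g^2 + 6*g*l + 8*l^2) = (g + 7*l)/(g + 4*l)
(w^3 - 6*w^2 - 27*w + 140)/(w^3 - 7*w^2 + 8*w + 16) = (w^2 - 2*w - 35)/(w^2 - 3*w - 4)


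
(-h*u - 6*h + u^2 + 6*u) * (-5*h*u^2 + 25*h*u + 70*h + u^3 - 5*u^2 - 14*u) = 5*h^2*u^3 + 5*h^2*u^2 - 220*h^2*u - 420*h^2 - 6*h*u^4 - 6*h*u^3 + 264*h*u^2 + 504*h*u + u^5 + u^4 - 44*u^3 - 84*u^2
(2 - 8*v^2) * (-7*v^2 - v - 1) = 56*v^4 + 8*v^3 - 6*v^2 - 2*v - 2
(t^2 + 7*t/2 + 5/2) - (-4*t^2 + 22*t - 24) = 5*t^2 - 37*t/2 + 53/2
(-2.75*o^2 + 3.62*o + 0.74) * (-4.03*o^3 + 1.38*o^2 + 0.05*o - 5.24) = 11.0825*o^5 - 18.3836*o^4 + 1.8759*o^3 + 15.6122*o^2 - 18.9318*o - 3.8776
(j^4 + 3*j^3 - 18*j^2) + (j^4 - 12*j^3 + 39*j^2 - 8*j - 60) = 2*j^4 - 9*j^3 + 21*j^2 - 8*j - 60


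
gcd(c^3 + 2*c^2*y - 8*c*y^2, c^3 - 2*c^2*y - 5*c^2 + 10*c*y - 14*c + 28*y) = -c + 2*y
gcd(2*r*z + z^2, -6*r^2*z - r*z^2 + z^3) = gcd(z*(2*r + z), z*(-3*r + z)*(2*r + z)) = 2*r*z + z^2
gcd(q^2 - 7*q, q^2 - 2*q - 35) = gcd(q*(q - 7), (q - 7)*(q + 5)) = q - 7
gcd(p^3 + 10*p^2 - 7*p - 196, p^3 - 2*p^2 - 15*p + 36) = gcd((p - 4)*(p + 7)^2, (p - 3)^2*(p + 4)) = 1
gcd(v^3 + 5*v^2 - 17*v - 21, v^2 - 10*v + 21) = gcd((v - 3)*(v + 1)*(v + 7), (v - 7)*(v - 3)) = v - 3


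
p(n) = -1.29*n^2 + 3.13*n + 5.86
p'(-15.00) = 41.83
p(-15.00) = -331.34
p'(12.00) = -27.83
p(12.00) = -142.34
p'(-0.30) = 3.90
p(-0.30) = 4.80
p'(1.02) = 0.50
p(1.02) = 7.71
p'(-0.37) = 4.08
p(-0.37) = 4.53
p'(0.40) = 2.10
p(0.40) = 6.91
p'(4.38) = -8.17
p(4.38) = -5.18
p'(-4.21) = 13.99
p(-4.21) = -30.18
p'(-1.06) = 5.86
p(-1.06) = 1.09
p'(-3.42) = 11.95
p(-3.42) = -19.93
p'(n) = 3.13 - 2.58*n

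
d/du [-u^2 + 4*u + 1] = 4 - 2*u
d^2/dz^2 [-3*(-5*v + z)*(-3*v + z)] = -6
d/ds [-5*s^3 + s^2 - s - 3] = -15*s^2 + 2*s - 1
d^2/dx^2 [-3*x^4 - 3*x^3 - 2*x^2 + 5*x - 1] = -36*x^2 - 18*x - 4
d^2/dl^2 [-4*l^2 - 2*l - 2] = -8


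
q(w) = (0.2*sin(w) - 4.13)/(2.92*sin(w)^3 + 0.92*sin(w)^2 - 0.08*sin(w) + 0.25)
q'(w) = (0.2*sin(w) - 4.13)*(-8.76*sin(w)^2*cos(w) - 1.84*sin(w)*cos(w) + 0.08*cos(w))/(2.92*sin(w)^3 + 0.92*sin(w)^2 - 0.08*sin(w) + 0.25)^2 + 0.2*cos(w)/(2.92*sin(w)^3 + 0.92*sin(w)^2 - 0.08*sin(w) + 0.25)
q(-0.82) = 12.54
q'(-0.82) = 81.33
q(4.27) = 3.99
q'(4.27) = -8.46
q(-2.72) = -17.79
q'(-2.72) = -44.26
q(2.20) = -1.70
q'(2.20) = -3.12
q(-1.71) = 2.70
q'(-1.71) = -1.54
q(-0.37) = -16.09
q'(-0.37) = 23.70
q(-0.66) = 151.30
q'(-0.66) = 8860.01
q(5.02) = 3.16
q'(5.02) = 4.25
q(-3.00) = -15.32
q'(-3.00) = 8.50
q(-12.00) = -4.36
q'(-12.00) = 13.85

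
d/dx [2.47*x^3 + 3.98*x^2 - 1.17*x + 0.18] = 7.41*x^2 + 7.96*x - 1.17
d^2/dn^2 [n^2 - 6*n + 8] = 2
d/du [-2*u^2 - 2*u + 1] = -4*u - 2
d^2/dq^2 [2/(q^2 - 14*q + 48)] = 4*(-q^2 + 14*q + 4*(q - 7)^2 - 48)/(q^2 - 14*q + 48)^3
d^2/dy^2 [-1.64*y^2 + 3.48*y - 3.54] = -3.28000000000000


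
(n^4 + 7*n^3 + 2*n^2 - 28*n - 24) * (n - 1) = n^5 + 6*n^4 - 5*n^3 - 30*n^2 + 4*n + 24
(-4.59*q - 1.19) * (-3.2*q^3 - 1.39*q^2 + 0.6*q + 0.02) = 14.688*q^4 + 10.1881*q^3 - 1.0999*q^2 - 0.8058*q - 0.0238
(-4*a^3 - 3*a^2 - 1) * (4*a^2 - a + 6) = -16*a^5 - 8*a^4 - 21*a^3 - 22*a^2 + a - 6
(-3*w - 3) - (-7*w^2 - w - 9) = 7*w^2 - 2*w + 6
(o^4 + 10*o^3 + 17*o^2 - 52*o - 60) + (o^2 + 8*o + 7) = o^4 + 10*o^3 + 18*o^2 - 44*o - 53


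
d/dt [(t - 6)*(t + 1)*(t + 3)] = 3*t^2 - 4*t - 21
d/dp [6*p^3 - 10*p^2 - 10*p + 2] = 18*p^2 - 20*p - 10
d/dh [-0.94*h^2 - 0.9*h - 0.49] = -1.88*h - 0.9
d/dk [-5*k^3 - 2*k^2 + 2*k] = -15*k^2 - 4*k + 2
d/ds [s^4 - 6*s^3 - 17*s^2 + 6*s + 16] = 4*s^3 - 18*s^2 - 34*s + 6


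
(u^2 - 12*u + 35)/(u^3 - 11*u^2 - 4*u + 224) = (u - 5)/(u^2 - 4*u - 32)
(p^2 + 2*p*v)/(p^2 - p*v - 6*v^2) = p/(p - 3*v)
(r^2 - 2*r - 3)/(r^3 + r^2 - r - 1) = (r - 3)/(r^2 - 1)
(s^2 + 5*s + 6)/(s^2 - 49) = (s^2 + 5*s + 6)/(s^2 - 49)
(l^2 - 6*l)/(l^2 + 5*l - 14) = l*(l - 6)/(l^2 + 5*l - 14)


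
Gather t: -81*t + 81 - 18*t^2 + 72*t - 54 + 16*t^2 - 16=-2*t^2 - 9*t + 11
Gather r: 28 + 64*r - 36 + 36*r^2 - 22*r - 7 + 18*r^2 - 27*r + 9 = 54*r^2 + 15*r - 6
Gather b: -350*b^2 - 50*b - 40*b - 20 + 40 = -350*b^2 - 90*b + 20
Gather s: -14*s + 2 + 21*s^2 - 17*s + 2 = 21*s^2 - 31*s + 4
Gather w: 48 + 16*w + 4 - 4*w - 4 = 12*w + 48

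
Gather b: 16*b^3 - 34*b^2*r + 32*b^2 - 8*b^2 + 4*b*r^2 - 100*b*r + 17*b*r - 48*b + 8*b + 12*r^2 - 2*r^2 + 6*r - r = 16*b^3 + b^2*(24 - 34*r) + b*(4*r^2 - 83*r - 40) + 10*r^2 + 5*r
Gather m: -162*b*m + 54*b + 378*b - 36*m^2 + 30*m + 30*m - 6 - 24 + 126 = 432*b - 36*m^2 + m*(60 - 162*b) + 96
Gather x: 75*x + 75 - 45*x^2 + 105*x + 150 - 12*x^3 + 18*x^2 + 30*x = -12*x^3 - 27*x^2 + 210*x + 225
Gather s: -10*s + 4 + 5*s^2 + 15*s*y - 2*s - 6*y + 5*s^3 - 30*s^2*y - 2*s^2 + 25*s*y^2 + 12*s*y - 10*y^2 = 5*s^3 + s^2*(3 - 30*y) + s*(25*y^2 + 27*y - 12) - 10*y^2 - 6*y + 4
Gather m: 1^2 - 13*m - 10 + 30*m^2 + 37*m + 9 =30*m^2 + 24*m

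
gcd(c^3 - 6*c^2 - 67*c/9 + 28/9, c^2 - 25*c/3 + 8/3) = c - 1/3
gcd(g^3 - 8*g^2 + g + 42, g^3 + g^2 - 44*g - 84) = g^2 - 5*g - 14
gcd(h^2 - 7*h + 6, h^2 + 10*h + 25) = 1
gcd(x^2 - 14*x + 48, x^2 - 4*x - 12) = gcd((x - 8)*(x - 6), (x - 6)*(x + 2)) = x - 6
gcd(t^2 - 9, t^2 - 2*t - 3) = t - 3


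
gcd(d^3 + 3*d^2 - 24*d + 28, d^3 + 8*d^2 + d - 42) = d^2 + 5*d - 14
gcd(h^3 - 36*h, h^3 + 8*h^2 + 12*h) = h^2 + 6*h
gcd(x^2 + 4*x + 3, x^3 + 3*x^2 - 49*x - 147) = x + 3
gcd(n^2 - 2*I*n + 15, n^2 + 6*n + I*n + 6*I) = 1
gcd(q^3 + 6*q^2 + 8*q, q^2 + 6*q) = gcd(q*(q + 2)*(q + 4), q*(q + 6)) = q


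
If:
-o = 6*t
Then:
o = -6*t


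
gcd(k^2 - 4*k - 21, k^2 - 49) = k - 7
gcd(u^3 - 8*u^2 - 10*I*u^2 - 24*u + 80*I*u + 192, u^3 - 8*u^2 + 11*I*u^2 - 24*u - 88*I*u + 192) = u - 8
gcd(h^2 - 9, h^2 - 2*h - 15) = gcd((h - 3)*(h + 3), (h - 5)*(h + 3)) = h + 3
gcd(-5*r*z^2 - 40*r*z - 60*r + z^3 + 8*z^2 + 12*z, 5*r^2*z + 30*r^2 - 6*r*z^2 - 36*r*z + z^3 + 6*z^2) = -5*r*z - 30*r + z^2 + 6*z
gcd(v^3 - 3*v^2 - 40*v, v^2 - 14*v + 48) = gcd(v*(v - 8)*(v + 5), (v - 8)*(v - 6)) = v - 8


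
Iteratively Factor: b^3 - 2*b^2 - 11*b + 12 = (b - 1)*(b^2 - b - 12) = (b - 4)*(b - 1)*(b + 3)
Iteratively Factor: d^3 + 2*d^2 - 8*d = (d - 2)*(d^2 + 4*d) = d*(d - 2)*(d + 4)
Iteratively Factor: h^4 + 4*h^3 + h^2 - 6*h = (h + 2)*(h^3 + 2*h^2 - 3*h) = (h - 1)*(h + 2)*(h^2 + 3*h) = h*(h - 1)*(h + 2)*(h + 3)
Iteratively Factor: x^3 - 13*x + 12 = (x - 3)*(x^2 + 3*x - 4) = (x - 3)*(x + 4)*(x - 1)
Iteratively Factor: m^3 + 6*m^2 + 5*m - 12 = (m + 3)*(m^2 + 3*m - 4) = (m - 1)*(m + 3)*(m + 4)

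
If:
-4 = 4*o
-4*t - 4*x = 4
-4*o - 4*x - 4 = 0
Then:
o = -1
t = -1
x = 0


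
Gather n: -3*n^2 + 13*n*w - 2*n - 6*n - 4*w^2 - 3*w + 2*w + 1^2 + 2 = -3*n^2 + n*(13*w - 8) - 4*w^2 - w + 3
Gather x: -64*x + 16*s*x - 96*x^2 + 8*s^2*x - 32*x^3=-32*x^3 - 96*x^2 + x*(8*s^2 + 16*s - 64)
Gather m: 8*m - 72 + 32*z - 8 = 8*m + 32*z - 80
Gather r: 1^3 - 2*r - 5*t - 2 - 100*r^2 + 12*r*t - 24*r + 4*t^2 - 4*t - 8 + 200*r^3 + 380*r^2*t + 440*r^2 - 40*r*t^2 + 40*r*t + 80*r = 200*r^3 + r^2*(380*t + 340) + r*(-40*t^2 + 52*t + 54) + 4*t^2 - 9*t - 9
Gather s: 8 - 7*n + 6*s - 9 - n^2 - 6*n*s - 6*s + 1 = -n^2 - 6*n*s - 7*n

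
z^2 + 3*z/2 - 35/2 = (z - 7/2)*(z + 5)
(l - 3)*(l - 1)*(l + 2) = l^3 - 2*l^2 - 5*l + 6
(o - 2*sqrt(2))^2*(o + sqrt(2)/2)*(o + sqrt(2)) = o^4 - 5*sqrt(2)*o^3/2 - 3*o^2 + 8*sqrt(2)*o + 8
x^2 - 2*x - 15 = (x - 5)*(x + 3)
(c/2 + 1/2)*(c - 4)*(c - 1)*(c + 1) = c^4/2 - 3*c^3/2 - 5*c^2/2 + 3*c/2 + 2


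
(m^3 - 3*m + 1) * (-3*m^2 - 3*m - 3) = -3*m^5 - 3*m^4 + 6*m^3 + 6*m^2 + 6*m - 3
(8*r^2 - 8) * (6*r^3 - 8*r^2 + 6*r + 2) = 48*r^5 - 64*r^4 + 80*r^2 - 48*r - 16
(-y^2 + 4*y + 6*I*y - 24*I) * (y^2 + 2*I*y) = -y^4 + 4*y^3 + 4*I*y^3 - 12*y^2 - 16*I*y^2 + 48*y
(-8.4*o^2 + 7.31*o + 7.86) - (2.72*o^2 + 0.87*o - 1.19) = -11.12*o^2 + 6.44*o + 9.05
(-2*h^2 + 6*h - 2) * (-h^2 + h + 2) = 2*h^4 - 8*h^3 + 4*h^2 + 10*h - 4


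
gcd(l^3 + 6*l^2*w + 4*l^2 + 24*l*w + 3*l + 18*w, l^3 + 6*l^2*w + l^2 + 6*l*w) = l^2 + 6*l*w + l + 6*w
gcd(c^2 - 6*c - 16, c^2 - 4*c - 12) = c + 2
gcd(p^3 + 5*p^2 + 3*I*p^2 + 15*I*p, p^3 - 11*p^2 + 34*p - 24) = 1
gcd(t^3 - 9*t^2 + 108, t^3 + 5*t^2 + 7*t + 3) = t + 3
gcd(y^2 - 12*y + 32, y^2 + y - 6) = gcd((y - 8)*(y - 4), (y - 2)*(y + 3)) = 1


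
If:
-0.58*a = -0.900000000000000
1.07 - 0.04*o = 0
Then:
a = 1.55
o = 26.75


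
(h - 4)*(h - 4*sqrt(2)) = h^2 - 4*sqrt(2)*h - 4*h + 16*sqrt(2)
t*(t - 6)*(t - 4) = t^3 - 10*t^2 + 24*t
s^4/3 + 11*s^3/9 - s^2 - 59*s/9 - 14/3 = (s/3 + 1)*(s - 7/3)*(s + 1)*(s + 2)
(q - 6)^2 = q^2 - 12*q + 36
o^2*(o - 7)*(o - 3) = o^4 - 10*o^3 + 21*o^2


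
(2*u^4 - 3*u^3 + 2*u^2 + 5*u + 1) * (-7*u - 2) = -14*u^5 + 17*u^4 - 8*u^3 - 39*u^2 - 17*u - 2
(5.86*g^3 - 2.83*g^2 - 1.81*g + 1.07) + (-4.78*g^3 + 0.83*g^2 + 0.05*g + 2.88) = 1.08*g^3 - 2.0*g^2 - 1.76*g + 3.95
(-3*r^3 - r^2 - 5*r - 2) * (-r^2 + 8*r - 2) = 3*r^5 - 23*r^4 + 3*r^3 - 36*r^2 - 6*r + 4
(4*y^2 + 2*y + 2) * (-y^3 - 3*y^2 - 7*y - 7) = -4*y^5 - 14*y^4 - 36*y^3 - 48*y^2 - 28*y - 14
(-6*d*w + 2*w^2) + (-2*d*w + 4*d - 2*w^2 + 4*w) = -8*d*w + 4*d + 4*w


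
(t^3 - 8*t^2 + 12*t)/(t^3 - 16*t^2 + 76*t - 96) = t/(t - 8)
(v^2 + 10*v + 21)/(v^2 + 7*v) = (v + 3)/v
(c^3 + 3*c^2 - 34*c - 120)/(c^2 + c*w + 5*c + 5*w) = (c^2 - 2*c - 24)/(c + w)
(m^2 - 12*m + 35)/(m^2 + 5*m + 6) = (m^2 - 12*m + 35)/(m^2 + 5*m + 6)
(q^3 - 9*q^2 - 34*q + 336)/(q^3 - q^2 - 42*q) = (q - 8)/q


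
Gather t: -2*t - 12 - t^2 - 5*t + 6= -t^2 - 7*t - 6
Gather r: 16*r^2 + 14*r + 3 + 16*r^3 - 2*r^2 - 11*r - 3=16*r^3 + 14*r^2 + 3*r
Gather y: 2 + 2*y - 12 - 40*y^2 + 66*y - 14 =-40*y^2 + 68*y - 24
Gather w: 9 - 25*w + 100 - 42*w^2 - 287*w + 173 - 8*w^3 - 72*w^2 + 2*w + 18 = -8*w^3 - 114*w^2 - 310*w + 300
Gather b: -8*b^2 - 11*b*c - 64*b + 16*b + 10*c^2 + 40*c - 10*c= -8*b^2 + b*(-11*c - 48) + 10*c^2 + 30*c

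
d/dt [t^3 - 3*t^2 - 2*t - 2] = 3*t^2 - 6*t - 2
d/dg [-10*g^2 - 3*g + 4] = -20*g - 3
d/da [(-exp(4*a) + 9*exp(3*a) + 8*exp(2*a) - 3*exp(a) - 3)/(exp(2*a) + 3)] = (-2*exp(5*a) + 9*exp(4*a) - 12*exp(3*a) + 84*exp(2*a) + 54*exp(a) - 9)*exp(a)/(exp(4*a) + 6*exp(2*a) + 9)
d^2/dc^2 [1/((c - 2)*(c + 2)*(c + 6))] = 4*(3*c^4 + 24*c^3 + 48*c^2 + 80)/(c^9 + 18*c^8 + 96*c^7 - 1248*c^5 - 1728*c^4 + 5120*c^3 + 9216*c^2 - 6912*c - 13824)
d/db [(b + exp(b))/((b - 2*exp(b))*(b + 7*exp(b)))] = (-(b - 2*exp(b))*(b + exp(b))*(7*exp(b) + 1) + (b - 2*exp(b))*(b + 7*exp(b))*(exp(b) + 1) + (b + exp(b))*(b + 7*exp(b))*(2*exp(b) - 1))/((b - 2*exp(b))^2*(b + 7*exp(b))^2)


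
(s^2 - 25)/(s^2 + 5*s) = (s - 5)/s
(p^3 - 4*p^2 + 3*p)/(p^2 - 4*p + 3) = p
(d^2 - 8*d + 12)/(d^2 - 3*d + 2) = (d - 6)/(d - 1)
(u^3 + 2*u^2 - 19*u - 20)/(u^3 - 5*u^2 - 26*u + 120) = (u + 1)/(u - 6)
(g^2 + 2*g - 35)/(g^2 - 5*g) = (g + 7)/g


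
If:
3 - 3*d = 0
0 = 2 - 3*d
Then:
No Solution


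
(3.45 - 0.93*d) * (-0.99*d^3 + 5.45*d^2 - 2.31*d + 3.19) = 0.9207*d^4 - 8.484*d^3 + 20.9508*d^2 - 10.9362*d + 11.0055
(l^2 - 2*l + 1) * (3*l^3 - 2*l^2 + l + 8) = 3*l^5 - 8*l^4 + 8*l^3 + 4*l^2 - 15*l + 8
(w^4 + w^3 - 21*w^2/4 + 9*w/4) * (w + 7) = w^5 + 8*w^4 + 7*w^3/4 - 69*w^2/2 + 63*w/4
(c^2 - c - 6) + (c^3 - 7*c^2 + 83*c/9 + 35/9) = c^3 - 6*c^2 + 74*c/9 - 19/9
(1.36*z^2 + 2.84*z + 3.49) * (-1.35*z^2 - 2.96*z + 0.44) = -1.836*z^4 - 7.8596*z^3 - 12.5195*z^2 - 9.0808*z + 1.5356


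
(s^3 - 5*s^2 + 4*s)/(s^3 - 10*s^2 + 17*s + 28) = s*(s - 1)/(s^2 - 6*s - 7)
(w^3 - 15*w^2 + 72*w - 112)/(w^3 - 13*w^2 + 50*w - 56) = (w - 4)/(w - 2)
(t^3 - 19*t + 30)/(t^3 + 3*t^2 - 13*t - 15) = (t - 2)/(t + 1)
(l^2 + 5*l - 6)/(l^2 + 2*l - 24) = (l - 1)/(l - 4)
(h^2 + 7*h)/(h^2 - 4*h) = (h + 7)/(h - 4)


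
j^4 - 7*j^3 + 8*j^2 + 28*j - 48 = (j - 4)*(j - 3)*(j - 2)*(j + 2)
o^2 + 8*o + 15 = (o + 3)*(o + 5)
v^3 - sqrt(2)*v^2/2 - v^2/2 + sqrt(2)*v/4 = v*(v - 1/2)*(v - sqrt(2)/2)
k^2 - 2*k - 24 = (k - 6)*(k + 4)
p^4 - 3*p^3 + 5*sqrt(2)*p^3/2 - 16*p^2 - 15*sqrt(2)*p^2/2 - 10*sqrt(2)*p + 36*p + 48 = (p - 4)*(p + 1)*(p - 3*sqrt(2)/2)*(p + 4*sqrt(2))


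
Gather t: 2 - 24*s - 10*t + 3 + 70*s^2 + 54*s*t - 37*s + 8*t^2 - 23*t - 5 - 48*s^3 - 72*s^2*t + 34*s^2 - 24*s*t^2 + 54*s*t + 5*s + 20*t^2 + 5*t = -48*s^3 + 104*s^2 - 56*s + t^2*(28 - 24*s) + t*(-72*s^2 + 108*s - 28)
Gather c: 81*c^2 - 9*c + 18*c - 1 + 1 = 81*c^2 + 9*c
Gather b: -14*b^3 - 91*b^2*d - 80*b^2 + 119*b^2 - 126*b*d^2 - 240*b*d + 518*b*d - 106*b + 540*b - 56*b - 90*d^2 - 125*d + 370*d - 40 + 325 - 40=-14*b^3 + b^2*(39 - 91*d) + b*(-126*d^2 + 278*d + 378) - 90*d^2 + 245*d + 245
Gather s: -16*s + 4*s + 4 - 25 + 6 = -12*s - 15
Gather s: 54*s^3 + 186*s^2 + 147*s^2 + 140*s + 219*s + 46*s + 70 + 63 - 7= 54*s^3 + 333*s^2 + 405*s + 126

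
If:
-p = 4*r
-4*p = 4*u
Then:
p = -u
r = u/4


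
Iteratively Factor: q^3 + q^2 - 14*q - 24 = (q - 4)*(q^2 + 5*q + 6) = (q - 4)*(q + 2)*(q + 3)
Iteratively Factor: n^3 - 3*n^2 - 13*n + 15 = (n + 3)*(n^2 - 6*n + 5) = (n - 1)*(n + 3)*(n - 5)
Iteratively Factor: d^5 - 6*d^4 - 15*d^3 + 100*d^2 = (d)*(d^4 - 6*d^3 - 15*d^2 + 100*d) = d*(d - 5)*(d^3 - d^2 - 20*d) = d^2*(d - 5)*(d^2 - d - 20) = d^2*(d - 5)*(d + 4)*(d - 5)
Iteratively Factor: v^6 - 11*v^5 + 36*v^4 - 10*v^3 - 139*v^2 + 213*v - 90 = (v - 1)*(v^5 - 10*v^4 + 26*v^3 + 16*v^2 - 123*v + 90) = (v - 1)*(v + 2)*(v^4 - 12*v^3 + 50*v^2 - 84*v + 45) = (v - 3)*(v - 1)*(v + 2)*(v^3 - 9*v^2 + 23*v - 15) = (v - 3)^2*(v - 1)*(v + 2)*(v^2 - 6*v + 5) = (v - 3)^2*(v - 1)^2*(v + 2)*(v - 5)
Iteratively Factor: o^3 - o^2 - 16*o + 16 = (o + 4)*(o^2 - 5*o + 4) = (o - 1)*(o + 4)*(o - 4)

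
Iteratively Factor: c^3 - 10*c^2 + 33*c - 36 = (c - 3)*(c^2 - 7*c + 12) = (c - 3)^2*(c - 4)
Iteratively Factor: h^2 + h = (h)*(h + 1)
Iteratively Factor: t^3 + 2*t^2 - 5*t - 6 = (t + 1)*(t^2 + t - 6) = (t - 2)*(t + 1)*(t + 3)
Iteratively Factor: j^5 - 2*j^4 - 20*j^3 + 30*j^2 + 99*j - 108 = (j - 1)*(j^4 - j^3 - 21*j^2 + 9*j + 108) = (j - 4)*(j - 1)*(j^3 + 3*j^2 - 9*j - 27) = (j - 4)*(j - 1)*(j + 3)*(j^2 - 9) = (j - 4)*(j - 3)*(j - 1)*(j + 3)*(j + 3)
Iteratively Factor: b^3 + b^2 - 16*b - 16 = (b - 4)*(b^2 + 5*b + 4) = (b - 4)*(b + 1)*(b + 4)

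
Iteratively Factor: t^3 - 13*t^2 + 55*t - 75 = (t - 5)*(t^2 - 8*t + 15) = (t - 5)*(t - 3)*(t - 5)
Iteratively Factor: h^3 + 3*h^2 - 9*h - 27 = (h + 3)*(h^2 - 9) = (h + 3)^2*(h - 3)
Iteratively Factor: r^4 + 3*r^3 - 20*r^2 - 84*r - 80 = (r + 2)*(r^3 + r^2 - 22*r - 40) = (r + 2)*(r + 4)*(r^2 - 3*r - 10) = (r - 5)*(r + 2)*(r + 4)*(r + 2)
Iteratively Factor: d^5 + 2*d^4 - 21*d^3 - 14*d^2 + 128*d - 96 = (d + 4)*(d^4 - 2*d^3 - 13*d^2 + 38*d - 24) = (d - 1)*(d + 4)*(d^3 - d^2 - 14*d + 24) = (d - 1)*(d + 4)^2*(d^2 - 5*d + 6) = (d - 3)*(d - 1)*(d + 4)^2*(d - 2)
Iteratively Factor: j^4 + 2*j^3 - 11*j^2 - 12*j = (j + 4)*(j^3 - 2*j^2 - 3*j) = j*(j + 4)*(j^2 - 2*j - 3) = j*(j - 3)*(j + 4)*(j + 1)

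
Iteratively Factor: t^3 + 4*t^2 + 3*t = (t)*(t^2 + 4*t + 3) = t*(t + 3)*(t + 1)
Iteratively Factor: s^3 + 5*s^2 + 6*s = (s)*(s^2 + 5*s + 6) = s*(s + 2)*(s + 3)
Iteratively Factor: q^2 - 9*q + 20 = (q - 4)*(q - 5)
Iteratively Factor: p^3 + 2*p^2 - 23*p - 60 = (p + 3)*(p^2 - p - 20) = (p - 5)*(p + 3)*(p + 4)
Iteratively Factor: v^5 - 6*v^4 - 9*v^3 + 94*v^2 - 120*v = (v + 4)*(v^4 - 10*v^3 + 31*v^2 - 30*v) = (v - 5)*(v + 4)*(v^3 - 5*v^2 + 6*v) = (v - 5)*(v - 2)*(v + 4)*(v^2 - 3*v) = v*(v - 5)*(v - 2)*(v + 4)*(v - 3)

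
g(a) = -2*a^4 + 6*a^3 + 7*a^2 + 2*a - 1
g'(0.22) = 5.87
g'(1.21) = 31.12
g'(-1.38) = 37.98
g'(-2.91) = 310.82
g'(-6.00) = 2294.00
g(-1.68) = -28.98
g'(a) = -8*a^3 + 18*a^2 + 14*a + 2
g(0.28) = 0.23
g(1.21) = 18.01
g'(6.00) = -994.00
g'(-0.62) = 2.15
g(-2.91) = -238.81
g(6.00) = -1033.00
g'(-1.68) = 67.22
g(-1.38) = -13.45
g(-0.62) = -1.27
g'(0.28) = 7.16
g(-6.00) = -3649.00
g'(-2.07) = 121.11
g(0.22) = -0.16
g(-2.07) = -65.08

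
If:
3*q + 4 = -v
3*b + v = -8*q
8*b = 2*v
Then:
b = -32/11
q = 28/11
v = -128/11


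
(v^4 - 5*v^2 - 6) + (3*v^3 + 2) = v^4 + 3*v^3 - 5*v^2 - 4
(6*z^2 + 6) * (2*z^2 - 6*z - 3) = 12*z^4 - 36*z^3 - 6*z^2 - 36*z - 18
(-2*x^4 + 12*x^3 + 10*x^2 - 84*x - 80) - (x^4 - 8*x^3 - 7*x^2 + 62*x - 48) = -3*x^4 + 20*x^3 + 17*x^2 - 146*x - 32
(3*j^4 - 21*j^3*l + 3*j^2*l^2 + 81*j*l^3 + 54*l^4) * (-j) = -3*j^5 + 21*j^4*l - 3*j^3*l^2 - 81*j^2*l^3 - 54*j*l^4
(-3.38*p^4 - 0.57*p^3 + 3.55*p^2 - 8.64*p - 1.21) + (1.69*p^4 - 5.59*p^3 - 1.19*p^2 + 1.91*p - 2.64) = -1.69*p^4 - 6.16*p^3 + 2.36*p^2 - 6.73*p - 3.85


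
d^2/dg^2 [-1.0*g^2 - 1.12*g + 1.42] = -2.00000000000000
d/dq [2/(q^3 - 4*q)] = 2*(4 - 3*q^2)/(q^2*(q^2 - 4)^2)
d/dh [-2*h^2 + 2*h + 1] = 2 - 4*h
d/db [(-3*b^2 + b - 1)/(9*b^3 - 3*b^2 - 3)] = (b*(9*b - 2)*(3*b^2 - b + 1) + (6*b - 1)*(-3*b^3 + b^2 + 1))/(3*(-3*b^3 + b^2 + 1)^2)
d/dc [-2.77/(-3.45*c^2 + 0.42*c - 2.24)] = (1.1634 - 19.113*c)/(3.45*c^2 - 0.42*c + 2.24)^2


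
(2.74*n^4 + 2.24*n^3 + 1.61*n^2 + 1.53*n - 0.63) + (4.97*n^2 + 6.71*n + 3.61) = 2.74*n^4 + 2.24*n^3 + 6.58*n^2 + 8.24*n + 2.98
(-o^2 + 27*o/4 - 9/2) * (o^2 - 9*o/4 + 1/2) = -o^4 + 9*o^3 - 323*o^2/16 + 27*o/2 - 9/4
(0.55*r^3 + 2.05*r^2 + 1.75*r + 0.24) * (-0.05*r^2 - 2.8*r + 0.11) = -0.0275*r^5 - 1.6425*r^4 - 5.767*r^3 - 4.6865*r^2 - 0.4795*r + 0.0264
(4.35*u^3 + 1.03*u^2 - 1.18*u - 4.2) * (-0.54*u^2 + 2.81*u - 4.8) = -2.349*u^5 + 11.6673*u^4 - 17.3485*u^3 - 5.9918*u^2 - 6.138*u + 20.16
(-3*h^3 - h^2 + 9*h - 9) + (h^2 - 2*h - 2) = -3*h^3 + 7*h - 11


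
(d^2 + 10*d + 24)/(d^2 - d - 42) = (d + 4)/(d - 7)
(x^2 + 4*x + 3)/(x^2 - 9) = (x + 1)/(x - 3)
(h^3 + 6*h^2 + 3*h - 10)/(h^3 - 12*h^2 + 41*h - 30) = (h^2 + 7*h + 10)/(h^2 - 11*h + 30)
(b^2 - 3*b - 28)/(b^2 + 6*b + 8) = (b - 7)/(b + 2)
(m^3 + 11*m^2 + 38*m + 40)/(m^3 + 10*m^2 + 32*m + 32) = (m + 5)/(m + 4)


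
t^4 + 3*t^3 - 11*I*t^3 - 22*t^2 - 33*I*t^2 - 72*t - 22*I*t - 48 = (t + 1)*(t + 2)*(t - 8*I)*(t - 3*I)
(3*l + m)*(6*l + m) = 18*l^2 + 9*l*m + m^2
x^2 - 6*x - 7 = (x - 7)*(x + 1)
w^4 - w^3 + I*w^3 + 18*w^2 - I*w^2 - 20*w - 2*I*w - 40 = (w - 2)*(w + 1)*(w - 4*I)*(w + 5*I)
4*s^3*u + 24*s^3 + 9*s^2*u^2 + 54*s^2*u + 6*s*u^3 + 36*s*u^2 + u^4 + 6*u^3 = (s + u)^2*(4*s + u)*(u + 6)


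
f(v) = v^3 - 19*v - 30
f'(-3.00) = 8.00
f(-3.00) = 0.00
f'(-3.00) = 8.00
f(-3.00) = 0.00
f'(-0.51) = -18.22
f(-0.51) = -20.44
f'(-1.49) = -12.34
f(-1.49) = -5.00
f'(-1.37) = -13.37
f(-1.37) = -6.54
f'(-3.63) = 20.53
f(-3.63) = -8.86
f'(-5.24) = 63.37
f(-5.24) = -74.32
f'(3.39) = 15.48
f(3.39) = -55.45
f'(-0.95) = -16.29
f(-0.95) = -12.81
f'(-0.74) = -17.36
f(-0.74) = -16.35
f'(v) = 3*v^2 - 19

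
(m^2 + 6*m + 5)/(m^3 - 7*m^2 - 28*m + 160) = (m + 1)/(m^2 - 12*m + 32)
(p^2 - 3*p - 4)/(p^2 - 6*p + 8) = (p + 1)/(p - 2)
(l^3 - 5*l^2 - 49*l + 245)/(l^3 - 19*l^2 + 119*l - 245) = (l + 7)/(l - 7)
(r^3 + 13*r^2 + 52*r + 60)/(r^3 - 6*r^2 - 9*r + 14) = (r^2 + 11*r + 30)/(r^2 - 8*r + 7)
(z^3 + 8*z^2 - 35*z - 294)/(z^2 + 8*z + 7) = (z^2 + z - 42)/(z + 1)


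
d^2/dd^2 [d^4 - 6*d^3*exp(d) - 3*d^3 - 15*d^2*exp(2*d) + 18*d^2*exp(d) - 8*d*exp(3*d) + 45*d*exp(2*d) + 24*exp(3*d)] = -6*d^3*exp(d) - 60*d^2*exp(2*d) - 18*d^2*exp(d) + 12*d^2 - 72*d*exp(3*d) + 60*d*exp(2*d) + 36*d*exp(d) - 18*d + 168*exp(3*d) + 150*exp(2*d) + 36*exp(d)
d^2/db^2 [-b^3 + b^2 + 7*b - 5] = 2 - 6*b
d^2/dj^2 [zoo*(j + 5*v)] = 0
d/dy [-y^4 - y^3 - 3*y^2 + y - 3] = -4*y^3 - 3*y^2 - 6*y + 1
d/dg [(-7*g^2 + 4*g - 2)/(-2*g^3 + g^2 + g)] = (-14*g^4 + 16*g^3 - 23*g^2 + 4*g + 2)/(g^2*(4*g^4 - 4*g^3 - 3*g^2 + 2*g + 1))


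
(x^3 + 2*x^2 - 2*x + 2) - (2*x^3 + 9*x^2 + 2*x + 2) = -x^3 - 7*x^2 - 4*x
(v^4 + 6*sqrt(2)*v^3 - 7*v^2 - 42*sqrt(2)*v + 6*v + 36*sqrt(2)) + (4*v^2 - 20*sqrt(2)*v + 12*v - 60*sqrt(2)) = v^4 + 6*sqrt(2)*v^3 - 3*v^2 - 62*sqrt(2)*v + 18*v - 24*sqrt(2)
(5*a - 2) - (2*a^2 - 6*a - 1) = -2*a^2 + 11*a - 1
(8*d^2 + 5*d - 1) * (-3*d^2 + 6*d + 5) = -24*d^4 + 33*d^3 + 73*d^2 + 19*d - 5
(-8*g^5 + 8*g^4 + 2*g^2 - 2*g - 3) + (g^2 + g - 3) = -8*g^5 + 8*g^4 + 3*g^2 - g - 6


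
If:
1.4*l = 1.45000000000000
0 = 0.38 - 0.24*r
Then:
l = 1.04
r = 1.58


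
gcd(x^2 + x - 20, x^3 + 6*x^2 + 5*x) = x + 5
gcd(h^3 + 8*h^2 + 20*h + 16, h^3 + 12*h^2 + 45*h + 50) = h + 2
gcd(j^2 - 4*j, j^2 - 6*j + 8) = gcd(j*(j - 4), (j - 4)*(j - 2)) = j - 4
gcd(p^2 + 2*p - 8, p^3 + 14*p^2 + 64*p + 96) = p + 4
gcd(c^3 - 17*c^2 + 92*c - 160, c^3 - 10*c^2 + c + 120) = c^2 - 13*c + 40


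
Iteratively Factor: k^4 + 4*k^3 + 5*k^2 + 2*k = (k + 2)*(k^3 + 2*k^2 + k) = k*(k + 2)*(k^2 + 2*k + 1) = k*(k + 1)*(k + 2)*(k + 1)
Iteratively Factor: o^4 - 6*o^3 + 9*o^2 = (o)*(o^3 - 6*o^2 + 9*o) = o*(o - 3)*(o^2 - 3*o) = o^2*(o - 3)*(o - 3)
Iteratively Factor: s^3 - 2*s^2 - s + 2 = (s - 1)*(s^2 - s - 2) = (s - 1)*(s + 1)*(s - 2)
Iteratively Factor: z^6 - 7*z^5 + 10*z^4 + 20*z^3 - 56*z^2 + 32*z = (z - 4)*(z^5 - 3*z^4 - 2*z^3 + 12*z^2 - 8*z) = (z - 4)*(z - 1)*(z^4 - 2*z^3 - 4*z^2 + 8*z) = (z - 4)*(z - 2)*(z - 1)*(z^3 - 4*z) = z*(z - 4)*(z - 2)*(z - 1)*(z^2 - 4) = z*(z - 4)*(z - 2)^2*(z - 1)*(z + 2)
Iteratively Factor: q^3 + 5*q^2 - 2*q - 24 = (q + 3)*(q^2 + 2*q - 8) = (q - 2)*(q + 3)*(q + 4)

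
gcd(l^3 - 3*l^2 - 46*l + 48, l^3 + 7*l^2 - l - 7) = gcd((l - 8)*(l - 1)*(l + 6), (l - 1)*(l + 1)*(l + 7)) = l - 1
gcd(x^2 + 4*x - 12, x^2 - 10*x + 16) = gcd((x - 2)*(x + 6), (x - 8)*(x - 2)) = x - 2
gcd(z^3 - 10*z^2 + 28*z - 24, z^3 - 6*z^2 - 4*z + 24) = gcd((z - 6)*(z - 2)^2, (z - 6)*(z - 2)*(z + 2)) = z^2 - 8*z + 12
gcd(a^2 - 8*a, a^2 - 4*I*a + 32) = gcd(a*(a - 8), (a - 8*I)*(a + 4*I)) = 1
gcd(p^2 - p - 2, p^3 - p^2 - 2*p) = p^2 - p - 2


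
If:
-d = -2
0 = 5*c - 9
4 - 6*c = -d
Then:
No Solution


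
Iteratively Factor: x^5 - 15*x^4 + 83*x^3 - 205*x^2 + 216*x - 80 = (x - 4)*(x^4 - 11*x^3 + 39*x^2 - 49*x + 20) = (x - 4)*(x - 1)*(x^3 - 10*x^2 + 29*x - 20) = (x - 5)*(x - 4)*(x - 1)*(x^2 - 5*x + 4) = (x - 5)*(x - 4)^2*(x - 1)*(x - 1)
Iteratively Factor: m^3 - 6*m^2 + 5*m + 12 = (m - 3)*(m^2 - 3*m - 4) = (m - 3)*(m + 1)*(m - 4)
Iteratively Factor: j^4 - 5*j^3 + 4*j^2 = (j)*(j^3 - 5*j^2 + 4*j) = j*(j - 1)*(j^2 - 4*j) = j^2*(j - 1)*(j - 4)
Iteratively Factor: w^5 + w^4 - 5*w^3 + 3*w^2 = (w - 1)*(w^4 + 2*w^3 - 3*w^2) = w*(w - 1)*(w^3 + 2*w^2 - 3*w) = w*(w - 1)^2*(w^2 + 3*w) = w*(w - 1)^2*(w + 3)*(w)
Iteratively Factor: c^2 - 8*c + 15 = (c - 3)*(c - 5)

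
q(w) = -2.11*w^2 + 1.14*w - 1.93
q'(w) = 1.14 - 4.22*w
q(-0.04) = -1.98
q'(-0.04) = 1.31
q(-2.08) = -13.43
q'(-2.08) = 9.92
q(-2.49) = -17.85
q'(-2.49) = 11.65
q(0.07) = -1.86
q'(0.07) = 0.84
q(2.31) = -10.56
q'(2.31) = -8.61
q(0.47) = -1.86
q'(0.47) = -0.84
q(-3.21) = -27.33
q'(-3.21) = 14.69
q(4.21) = -34.53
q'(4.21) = -16.63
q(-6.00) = -84.73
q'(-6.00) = 26.46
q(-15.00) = -493.78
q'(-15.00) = 64.44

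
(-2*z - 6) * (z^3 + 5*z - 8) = -2*z^4 - 6*z^3 - 10*z^2 - 14*z + 48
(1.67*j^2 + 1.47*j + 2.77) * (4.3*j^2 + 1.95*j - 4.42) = 7.181*j^4 + 9.5775*j^3 + 7.3961*j^2 - 1.0959*j - 12.2434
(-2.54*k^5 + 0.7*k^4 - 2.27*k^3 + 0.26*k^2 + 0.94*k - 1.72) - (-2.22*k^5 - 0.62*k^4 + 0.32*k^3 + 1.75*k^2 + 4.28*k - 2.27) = -0.32*k^5 + 1.32*k^4 - 2.59*k^3 - 1.49*k^2 - 3.34*k + 0.55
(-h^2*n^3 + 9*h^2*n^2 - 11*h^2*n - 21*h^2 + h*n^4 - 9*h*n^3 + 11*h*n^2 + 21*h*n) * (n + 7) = -h^2*n^4 + 2*h^2*n^3 + 52*h^2*n^2 - 98*h^2*n - 147*h^2 + h*n^5 - 2*h*n^4 - 52*h*n^3 + 98*h*n^2 + 147*h*n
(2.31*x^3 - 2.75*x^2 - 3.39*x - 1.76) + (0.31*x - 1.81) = 2.31*x^3 - 2.75*x^2 - 3.08*x - 3.57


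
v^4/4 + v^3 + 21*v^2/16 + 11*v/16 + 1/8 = (v/4 + 1/2)*(v + 1/2)^2*(v + 1)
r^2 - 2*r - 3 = (r - 3)*(r + 1)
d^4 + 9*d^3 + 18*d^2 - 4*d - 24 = (d - 1)*(d + 2)^2*(d + 6)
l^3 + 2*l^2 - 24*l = l*(l - 4)*(l + 6)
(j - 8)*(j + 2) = j^2 - 6*j - 16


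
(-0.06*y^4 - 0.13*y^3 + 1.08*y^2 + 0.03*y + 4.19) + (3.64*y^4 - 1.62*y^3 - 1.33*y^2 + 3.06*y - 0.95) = 3.58*y^4 - 1.75*y^3 - 0.25*y^2 + 3.09*y + 3.24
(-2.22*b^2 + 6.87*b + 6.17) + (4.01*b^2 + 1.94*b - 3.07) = 1.79*b^2 + 8.81*b + 3.1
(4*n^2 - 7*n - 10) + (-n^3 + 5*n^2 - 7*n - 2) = -n^3 + 9*n^2 - 14*n - 12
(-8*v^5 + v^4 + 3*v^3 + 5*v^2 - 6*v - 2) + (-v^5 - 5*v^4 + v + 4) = -9*v^5 - 4*v^4 + 3*v^3 + 5*v^2 - 5*v + 2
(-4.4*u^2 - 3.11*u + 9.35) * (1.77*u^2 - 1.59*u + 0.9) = -7.788*u^4 + 1.4913*u^3 + 17.5344*u^2 - 17.6655*u + 8.415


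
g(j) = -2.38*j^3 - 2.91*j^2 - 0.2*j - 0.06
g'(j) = -7.14*j^2 - 5.82*j - 0.2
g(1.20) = -8.60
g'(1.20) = -17.47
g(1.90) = -27.27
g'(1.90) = -37.03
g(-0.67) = -0.52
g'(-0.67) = 0.49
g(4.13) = -218.18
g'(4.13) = -146.02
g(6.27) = -702.37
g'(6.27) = -317.39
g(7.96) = -1386.41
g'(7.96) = -498.93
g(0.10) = -0.11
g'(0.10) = -0.85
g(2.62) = -63.36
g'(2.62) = -64.46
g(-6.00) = 410.46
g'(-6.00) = -222.32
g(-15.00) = 7380.69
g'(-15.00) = -1519.40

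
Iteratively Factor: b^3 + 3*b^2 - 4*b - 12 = (b + 2)*(b^2 + b - 6) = (b + 2)*(b + 3)*(b - 2)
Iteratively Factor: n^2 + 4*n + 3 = (n + 3)*(n + 1)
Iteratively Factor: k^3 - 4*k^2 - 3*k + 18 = (k + 2)*(k^2 - 6*k + 9) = (k - 3)*(k + 2)*(k - 3)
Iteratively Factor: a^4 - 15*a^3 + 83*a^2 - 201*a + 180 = (a - 3)*(a^3 - 12*a^2 + 47*a - 60) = (a - 4)*(a - 3)*(a^2 - 8*a + 15) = (a - 4)*(a - 3)^2*(a - 5)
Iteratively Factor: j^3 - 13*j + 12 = (j - 1)*(j^2 + j - 12) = (j - 1)*(j + 4)*(j - 3)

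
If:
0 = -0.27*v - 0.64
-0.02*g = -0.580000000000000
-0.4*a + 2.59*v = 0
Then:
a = -15.35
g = 29.00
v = -2.37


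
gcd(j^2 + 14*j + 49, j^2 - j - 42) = 1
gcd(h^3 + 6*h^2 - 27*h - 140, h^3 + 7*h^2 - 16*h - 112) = h^2 + 11*h + 28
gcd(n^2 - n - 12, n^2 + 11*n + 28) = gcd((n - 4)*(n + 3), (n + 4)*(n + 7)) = 1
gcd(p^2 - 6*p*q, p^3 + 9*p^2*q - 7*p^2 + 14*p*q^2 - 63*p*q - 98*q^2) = 1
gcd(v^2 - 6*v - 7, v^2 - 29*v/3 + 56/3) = v - 7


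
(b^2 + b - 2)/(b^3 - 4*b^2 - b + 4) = (b + 2)/(b^2 - 3*b - 4)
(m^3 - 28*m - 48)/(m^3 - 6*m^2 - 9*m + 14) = (m^2 - 2*m - 24)/(m^2 - 8*m + 7)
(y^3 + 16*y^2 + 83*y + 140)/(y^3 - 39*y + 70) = (y^2 + 9*y + 20)/(y^2 - 7*y + 10)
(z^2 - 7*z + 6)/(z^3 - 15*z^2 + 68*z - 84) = (z - 1)/(z^2 - 9*z + 14)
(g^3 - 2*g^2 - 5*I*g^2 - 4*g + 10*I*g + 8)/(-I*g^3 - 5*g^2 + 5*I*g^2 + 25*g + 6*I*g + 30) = (I*g^3 + g^2*(5 - 2*I) - 2*g*(5 + 2*I) + 8*I)/(g^3 - 5*g^2*(1 + I) + g*(-6 + 25*I) + 30*I)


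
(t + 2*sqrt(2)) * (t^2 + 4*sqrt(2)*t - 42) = t^3 + 6*sqrt(2)*t^2 - 26*t - 84*sqrt(2)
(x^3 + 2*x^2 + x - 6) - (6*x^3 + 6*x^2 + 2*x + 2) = -5*x^3 - 4*x^2 - x - 8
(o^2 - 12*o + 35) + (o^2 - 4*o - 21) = 2*o^2 - 16*o + 14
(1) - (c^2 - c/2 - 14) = -c^2 + c/2 + 15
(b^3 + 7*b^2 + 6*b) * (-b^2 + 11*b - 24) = -b^5 + 4*b^4 + 47*b^3 - 102*b^2 - 144*b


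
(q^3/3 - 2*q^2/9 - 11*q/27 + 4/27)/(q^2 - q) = (9*q^3 - 6*q^2 - 11*q + 4)/(27*q*(q - 1))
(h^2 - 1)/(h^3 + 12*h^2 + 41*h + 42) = (h^2 - 1)/(h^3 + 12*h^2 + 41*h + 42)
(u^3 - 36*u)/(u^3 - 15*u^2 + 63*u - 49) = u*(u^2 - 36)/(u^3 - 15*u^2 + 63*u - 49)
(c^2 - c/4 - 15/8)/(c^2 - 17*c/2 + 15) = (8*c^2 - 2*c - 15)/(4*(2*c^2 - 17*c + 30))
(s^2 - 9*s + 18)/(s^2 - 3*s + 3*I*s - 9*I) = (s - 6)/(s + 3*I)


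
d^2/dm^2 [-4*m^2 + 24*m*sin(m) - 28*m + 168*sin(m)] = -24*m*sin(m) - 168*sin(m) + 48*cos(m) - 8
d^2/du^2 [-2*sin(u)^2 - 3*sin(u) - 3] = 3*sin(u) - 4*cos(2*u)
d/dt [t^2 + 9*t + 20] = 2*t + 9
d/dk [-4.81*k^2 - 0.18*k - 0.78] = -9.62*k - 0.18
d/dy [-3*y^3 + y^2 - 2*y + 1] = -9*y^2 + 2*y - 2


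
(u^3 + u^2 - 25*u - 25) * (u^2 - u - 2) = u^5 - 28*u^3 - 2*u^2 + 75*u + 50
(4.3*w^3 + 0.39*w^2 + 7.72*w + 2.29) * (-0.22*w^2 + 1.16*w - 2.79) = -0.946*w^5 + 4.9022*w^4 - 13.243*w^3 + 7.3633*w^2 - 18.8824*w - 6.3891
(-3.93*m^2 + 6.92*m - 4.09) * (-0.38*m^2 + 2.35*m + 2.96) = 1.4934*m^4 - 11.8651*m^3 + 6.1834*m^2 + 10.8717*m - 12.1064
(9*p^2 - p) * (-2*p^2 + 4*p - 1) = -18*p^4 + 38*p^3 - 13*p^2 + p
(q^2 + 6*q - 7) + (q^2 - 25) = 2*q^2 + 6*q - 32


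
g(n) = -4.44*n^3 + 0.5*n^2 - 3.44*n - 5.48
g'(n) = -13.32*n^2 + 1.0*n - 3.44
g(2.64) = -92.77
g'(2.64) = -93.64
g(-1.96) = 36.61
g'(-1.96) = -56.57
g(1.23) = -17.22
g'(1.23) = -22.36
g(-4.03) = 307.11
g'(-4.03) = -223.80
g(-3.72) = 242.80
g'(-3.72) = -191.49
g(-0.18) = -4.82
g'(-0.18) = -4.05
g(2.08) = -50.43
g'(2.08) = -58.99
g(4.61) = -445.71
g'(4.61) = -281.91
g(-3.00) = 129.22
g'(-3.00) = -126.32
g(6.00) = -967.16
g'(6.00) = -476.96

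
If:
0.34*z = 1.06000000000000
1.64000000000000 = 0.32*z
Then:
No Solution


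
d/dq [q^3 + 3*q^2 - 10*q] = 3*q^2 + 6*q - 10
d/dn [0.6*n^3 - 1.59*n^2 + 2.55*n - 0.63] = 1.8*n^2 - 3.18*n + 2.55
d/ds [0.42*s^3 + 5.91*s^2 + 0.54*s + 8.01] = 1.26*s^2 + 11.82*s + 0.54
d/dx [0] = 0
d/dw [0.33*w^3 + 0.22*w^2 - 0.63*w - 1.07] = 0.99*w^2 + 0.44*w - 0.63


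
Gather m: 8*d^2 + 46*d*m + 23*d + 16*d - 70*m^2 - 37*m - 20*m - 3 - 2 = 8*d^2 + 39*d - 70*m^2 + m*(46*d - 57) - 5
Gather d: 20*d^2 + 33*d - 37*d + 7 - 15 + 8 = 20*d^2 - 4*d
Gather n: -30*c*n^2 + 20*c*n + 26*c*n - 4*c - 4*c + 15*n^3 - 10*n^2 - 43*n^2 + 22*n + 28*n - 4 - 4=-8*c + 15*n^3 + n^2*(-30*c - 53) + n*(46*c + 50) - 8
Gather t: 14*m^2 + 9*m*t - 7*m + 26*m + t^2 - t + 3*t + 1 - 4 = 14*m^2 + 19*m + t^2 + t*(9*m + 2) - 3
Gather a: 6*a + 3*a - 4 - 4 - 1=9*a - 9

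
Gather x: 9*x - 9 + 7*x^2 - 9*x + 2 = 7*x^2 - 7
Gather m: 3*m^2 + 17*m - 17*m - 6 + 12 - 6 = 3*m^2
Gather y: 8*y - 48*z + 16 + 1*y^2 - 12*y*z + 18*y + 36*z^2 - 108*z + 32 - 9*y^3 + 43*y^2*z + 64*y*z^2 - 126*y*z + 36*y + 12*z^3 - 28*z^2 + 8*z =-9*y^3 + y^2*(43*z + 1) + y*(64*z^2 - 138*z + 62) + 12*z^3 + 8*z^2 - 148*z + 48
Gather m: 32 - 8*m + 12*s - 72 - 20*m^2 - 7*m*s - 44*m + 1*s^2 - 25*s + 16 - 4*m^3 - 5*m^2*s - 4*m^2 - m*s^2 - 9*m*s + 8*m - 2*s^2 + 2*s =-4*m^3 + m^2*(-5*s - 24) + m*(-s^2 - 16*s - 44) - s^2 - 11*s - 24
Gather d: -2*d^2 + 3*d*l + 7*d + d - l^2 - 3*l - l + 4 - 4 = -2*d^2 + d*(3*l + 8) - l^2 - 4*l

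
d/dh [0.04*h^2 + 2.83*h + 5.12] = 0.08*h + 2.83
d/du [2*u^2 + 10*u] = 4*u + 10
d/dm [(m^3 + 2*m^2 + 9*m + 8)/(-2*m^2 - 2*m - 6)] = (-m^4/2 - m^3 - m^2 + 2*m - 19/2)/(m^4 + 2*m^3 + 7*m^2 + 6*m + 9)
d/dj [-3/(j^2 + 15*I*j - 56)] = 3*(2*j + 15*I)/(j^2 + 15*I*j - 56)^2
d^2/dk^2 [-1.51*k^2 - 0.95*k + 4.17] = -3.02000000000000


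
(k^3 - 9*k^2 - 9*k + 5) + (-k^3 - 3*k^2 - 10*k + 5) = -12*k^2 - 19*k + 10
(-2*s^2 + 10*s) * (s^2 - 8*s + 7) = -2*s^4 + 26*s^3 - 94*s^2 + 70*s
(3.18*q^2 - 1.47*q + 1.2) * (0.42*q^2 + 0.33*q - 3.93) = 1.3356*q^4 + 0.432*q^3 - 12.4785*q^2 + 6.1731*q - 4.716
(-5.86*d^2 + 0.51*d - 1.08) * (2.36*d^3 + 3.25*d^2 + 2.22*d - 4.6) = -13.8296*d^5 - 17.8414*d^4 - 13.9005*d^3 + 24.5782*d^2 - 4.7436*d + 4.968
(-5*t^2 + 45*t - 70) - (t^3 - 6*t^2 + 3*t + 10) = -t^3 + t^2 + 42*t - 80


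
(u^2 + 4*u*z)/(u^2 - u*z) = (u + 4*z)/(u - z)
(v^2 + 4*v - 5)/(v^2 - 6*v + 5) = (v + 5)/(v - 5)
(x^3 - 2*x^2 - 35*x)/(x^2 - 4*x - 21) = x*(x + 5)/(x + 3)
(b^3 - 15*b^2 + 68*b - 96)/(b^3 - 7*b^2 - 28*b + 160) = (b - 3)/(b + 5)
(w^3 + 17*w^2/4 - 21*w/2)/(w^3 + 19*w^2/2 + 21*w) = (4*w - 7)/(2*(2*w + 7))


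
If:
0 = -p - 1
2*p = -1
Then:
No Solution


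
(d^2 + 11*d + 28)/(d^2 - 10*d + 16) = (d^2 + 11*d + 28)/(d^2 - 10*d + 16)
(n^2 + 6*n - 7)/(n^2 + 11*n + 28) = (n - 1)/(n + 4)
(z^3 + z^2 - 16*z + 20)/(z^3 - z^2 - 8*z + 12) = (z + 5)/(z + 3)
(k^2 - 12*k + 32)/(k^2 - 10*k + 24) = (k - 8)/(k - 6)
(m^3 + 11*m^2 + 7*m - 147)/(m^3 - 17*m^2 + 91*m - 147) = (m^2 + 14*m + 49)/(m^2 - 14*m + 49)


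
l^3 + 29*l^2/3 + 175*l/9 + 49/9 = (l + 1/3)*(l + 7/3)*(l + 7)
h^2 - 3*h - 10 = (h - 5)*(h + 2)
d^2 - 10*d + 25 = (d - 5)^2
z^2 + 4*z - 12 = (z - 2)*(z + 6)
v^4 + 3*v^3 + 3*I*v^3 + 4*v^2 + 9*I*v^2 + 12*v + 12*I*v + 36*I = (v + 3)*(v - 2*I)*(v + 2*I)*(v + 3*I)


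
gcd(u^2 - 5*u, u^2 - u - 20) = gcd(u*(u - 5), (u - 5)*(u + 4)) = u - 5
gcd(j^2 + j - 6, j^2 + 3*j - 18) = 1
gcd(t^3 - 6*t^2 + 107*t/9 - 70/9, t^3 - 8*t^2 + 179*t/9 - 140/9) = t^2 - 4*t + 35/9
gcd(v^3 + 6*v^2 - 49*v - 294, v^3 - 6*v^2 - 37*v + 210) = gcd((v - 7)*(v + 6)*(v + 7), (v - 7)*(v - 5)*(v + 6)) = v^2 - v - 42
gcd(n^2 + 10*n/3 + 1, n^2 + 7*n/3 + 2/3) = n + 1/3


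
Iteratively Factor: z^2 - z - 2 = (z + 1)*(z - 2)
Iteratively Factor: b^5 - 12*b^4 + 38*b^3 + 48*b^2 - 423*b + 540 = (b - 5)*(b^4 - 7*b^3 + 3*b^2 + 63*b - 108) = (b - 5)*(b - 3)*(b^3 - 4*b^2 - 9*b + 36) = (b - 5)*(b - 4)*(b - 3)*(b^2 - 9) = (b - 5)*(b - 4)*(b - 3)^2*(b + 3)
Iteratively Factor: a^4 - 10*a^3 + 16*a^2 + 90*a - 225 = (a - 3)*(a^3 - 7*a^2 - 5*a + 75) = (a - 5)*(a - 3)*(a^2 - 2*a - 15) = (a - 5)*(a - 3)*(a + 3)*(a - 5)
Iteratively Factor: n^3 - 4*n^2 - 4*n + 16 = (n - 4)*(n^2 - 4) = (n - 4)*(n - 2)*(n + 2)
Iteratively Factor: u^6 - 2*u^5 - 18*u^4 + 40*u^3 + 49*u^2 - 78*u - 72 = (u - 2)*(u^5 - 18*u^3 + 4*u^2 + 57*u + 36) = (u - 2)*(u + 4)*(u^4 - 4*u^3 - 2*u^2 + 12*u + 9) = (u - 3)*(u - 2)*(u + 4)*(u^3 - u^2 - 5*u - 3) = (u - 3)^2*(u - 2)*(u + 4)*(u^2 + 2*u + 1) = (u - 3)^2*(u - 2)*(u + 1)*(u + 4)*(u + 1)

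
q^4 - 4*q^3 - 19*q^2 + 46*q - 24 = (q - 6)*(q - 1)^2*(q + 4)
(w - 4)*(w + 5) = w^2 + w - 20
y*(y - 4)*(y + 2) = y^3 - 2*y^2 - 8*y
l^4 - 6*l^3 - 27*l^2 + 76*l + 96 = (l - 8)*(l - 3)*(l + 1)*(l + 4)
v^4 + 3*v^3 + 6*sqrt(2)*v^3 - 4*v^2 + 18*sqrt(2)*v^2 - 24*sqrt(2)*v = v*(v - 1)*(v + 4)*(v + 6*sqrt(2))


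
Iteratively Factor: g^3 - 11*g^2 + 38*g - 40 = (g - 4)*(g^2 - 7*g + 10) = (g - 4)*(g - 2)*(g - 5)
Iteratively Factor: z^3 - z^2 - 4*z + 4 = (z + 2)*(z^2 - 3*z + 2) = (z - 2)*(z + 2)*(z - 1)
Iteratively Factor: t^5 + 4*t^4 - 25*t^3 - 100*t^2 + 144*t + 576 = (t - 3)*(t^4 + 7*t^3 - 4*t^2 - 112*t - 192) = (t - 3)*(t + 3)*(t^3 + 4*t^2 - 16*t - 64) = (t - 3)*(t + 3)*(t + 4)*(t^2 - 16) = (t - 3)*(t + 3)*(t + 4)^2*(t - 4)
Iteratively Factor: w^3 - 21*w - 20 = (w + 4)*(w^2 - 4*w - 5) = (w + 1)*(w + 4)*(w - 5)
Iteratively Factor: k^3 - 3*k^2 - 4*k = (k + 1)*(k^2 - 4*k) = k*(k + 1)*(k - 4)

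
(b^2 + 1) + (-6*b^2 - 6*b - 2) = -5*b^2 - 6*b - 1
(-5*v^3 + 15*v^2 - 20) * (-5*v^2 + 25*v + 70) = 25*v^5 - 200*v^4 + 25*v^3 + 1150*v^2 - 500*v - 1400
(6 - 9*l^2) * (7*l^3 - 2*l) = -63*l^5 + 60*l^3 - 12*l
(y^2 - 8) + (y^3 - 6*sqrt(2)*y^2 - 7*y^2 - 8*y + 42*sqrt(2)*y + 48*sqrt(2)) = y^3 - 6*sqrt(2)*y^2 - 6*y^2 - 8*y + 42*sqrt(2)*y - 8 + 48*sqrt(2)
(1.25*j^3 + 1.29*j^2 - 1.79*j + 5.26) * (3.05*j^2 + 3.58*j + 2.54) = 3.8125*j^5 + 8.4095*j^4 + 2.3337*j^3 + 12.9114*j^2 + 14.2842*j + 13.3604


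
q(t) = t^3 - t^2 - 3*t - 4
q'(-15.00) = 702.00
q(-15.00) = -3559.00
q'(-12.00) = 453.00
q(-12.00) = -1840.00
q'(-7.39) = 175.62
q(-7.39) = -440.03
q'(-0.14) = -2.66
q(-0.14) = -3.60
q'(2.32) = 8.51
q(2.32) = -3.86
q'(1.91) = 4.12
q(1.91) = -6.41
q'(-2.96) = 29.20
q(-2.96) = -29.82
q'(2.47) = 10.36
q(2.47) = -2.44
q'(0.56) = -3.18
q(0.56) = -5.82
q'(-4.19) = 58.05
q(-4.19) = -82.55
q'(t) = 3*t^2 - 2*t - 3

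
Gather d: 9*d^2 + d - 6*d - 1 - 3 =9*d^2 - 5*d - 4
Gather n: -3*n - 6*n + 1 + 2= 3 - 9*n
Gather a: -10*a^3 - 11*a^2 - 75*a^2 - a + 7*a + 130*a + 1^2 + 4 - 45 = -10*a^3 - 86*a^2 + 136*a - 40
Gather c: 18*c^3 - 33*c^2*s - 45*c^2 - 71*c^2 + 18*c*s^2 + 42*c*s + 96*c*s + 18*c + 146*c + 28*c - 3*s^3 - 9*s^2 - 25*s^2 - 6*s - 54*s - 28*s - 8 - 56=18*c^3 + c^2*(-33*s - 116) + c*(18*s^2 + 138*s + 192) - 3*s^3 - 34*s^2 - 88*s - 64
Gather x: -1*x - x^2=-x^2 - x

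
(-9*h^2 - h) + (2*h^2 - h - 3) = -7*h^2 - 2*h - 3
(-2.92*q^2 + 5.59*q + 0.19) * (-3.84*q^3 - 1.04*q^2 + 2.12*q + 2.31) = 11.2128*q^5 - 18.4288*q^4 - 12.7336*q^3 + 4.908*q^2 + 13.3157*q + 0.4389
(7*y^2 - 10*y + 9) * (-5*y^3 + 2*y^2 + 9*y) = -35*y^5 + 64*y^4 - 2*y^3 - 72*y^2 + 81*y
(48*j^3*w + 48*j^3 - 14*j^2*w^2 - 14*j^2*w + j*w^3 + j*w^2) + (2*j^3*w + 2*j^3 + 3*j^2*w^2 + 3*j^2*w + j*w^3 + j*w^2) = 50*j^3*w + 50*j^3 - 11*j^2*w^2 - 11*j^2*w + 2*j*w^3 + 2*j*w^2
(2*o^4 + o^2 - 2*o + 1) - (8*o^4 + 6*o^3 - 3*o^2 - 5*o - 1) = -6*o^4 - 6*o^3 + 4*o^2 + 3*o + 2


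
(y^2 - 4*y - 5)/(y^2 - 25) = (y + 1)/(y + 5)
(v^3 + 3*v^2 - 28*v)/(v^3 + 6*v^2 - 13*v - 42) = v*(v - 4)/(v^2 - v - 6)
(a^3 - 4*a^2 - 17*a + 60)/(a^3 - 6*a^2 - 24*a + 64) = (a^2 - 8*a + 15)/(a^2 - 10*a + 16)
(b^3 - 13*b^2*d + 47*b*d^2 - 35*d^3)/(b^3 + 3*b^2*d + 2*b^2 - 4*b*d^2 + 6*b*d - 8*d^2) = (b^2 - 12*b*d + 35*d^2)/(b^2 + 4*b*d + 2*b + 8*d)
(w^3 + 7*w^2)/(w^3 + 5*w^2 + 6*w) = w*(w + 7)/(w^2 + 5*w + 6)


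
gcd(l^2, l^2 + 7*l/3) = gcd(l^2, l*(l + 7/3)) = l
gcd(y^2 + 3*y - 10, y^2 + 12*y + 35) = y + 5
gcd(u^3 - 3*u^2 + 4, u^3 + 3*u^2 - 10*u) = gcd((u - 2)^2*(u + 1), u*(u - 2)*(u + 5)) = u - 2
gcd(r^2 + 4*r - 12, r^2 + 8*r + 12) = r + 6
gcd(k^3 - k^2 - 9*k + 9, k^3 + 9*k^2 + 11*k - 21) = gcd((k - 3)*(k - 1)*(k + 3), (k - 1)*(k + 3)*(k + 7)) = k^2 + 2*k - 3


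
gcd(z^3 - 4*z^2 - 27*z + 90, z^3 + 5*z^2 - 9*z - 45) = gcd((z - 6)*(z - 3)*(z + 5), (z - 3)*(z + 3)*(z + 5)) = z^2 + 2*z - 15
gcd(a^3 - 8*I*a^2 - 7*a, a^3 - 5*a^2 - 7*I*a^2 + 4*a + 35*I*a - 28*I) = a - 7*I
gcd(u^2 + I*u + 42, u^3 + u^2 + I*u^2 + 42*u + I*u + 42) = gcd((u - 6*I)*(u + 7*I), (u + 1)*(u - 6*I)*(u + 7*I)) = u^2 + I*u + 42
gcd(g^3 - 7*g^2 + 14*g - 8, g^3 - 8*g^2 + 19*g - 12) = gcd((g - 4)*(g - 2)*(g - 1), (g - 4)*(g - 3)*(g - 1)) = g^2 - 5*g + 4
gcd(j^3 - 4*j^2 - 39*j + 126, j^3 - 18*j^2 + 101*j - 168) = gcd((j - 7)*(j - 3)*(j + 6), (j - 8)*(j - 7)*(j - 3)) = j^2 - 10*j + 21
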